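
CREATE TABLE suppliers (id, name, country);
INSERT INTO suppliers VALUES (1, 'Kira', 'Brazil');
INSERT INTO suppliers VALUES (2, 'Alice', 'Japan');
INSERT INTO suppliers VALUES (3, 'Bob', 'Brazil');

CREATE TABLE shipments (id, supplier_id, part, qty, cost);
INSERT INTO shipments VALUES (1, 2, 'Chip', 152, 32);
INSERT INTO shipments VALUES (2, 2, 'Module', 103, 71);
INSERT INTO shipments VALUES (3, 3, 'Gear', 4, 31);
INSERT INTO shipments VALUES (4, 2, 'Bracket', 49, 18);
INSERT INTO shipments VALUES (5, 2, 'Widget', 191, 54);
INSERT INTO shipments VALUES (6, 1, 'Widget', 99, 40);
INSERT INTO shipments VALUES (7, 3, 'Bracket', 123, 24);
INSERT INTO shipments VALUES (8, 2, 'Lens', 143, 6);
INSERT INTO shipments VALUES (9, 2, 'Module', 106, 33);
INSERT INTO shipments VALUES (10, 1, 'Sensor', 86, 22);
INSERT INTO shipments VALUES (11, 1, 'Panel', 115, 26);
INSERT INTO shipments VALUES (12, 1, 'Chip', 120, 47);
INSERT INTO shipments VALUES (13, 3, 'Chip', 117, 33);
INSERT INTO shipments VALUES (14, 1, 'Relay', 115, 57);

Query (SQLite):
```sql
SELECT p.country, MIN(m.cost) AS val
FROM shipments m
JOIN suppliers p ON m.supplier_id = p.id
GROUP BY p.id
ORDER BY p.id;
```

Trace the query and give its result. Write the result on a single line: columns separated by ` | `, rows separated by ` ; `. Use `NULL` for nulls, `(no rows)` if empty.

Join each shipments row to its suppliers via supplier_id.
Group joined rows by suppliers.id; compute MIN(m.cost) per group.
  1: ids {6, 10, 11, 12, 14} → MIN(m.cost)=22
  2: ids {1, 2, 4, 5, 8, 9} → MIN(m.cost)=6
  3: ids {3, 7, 13} → MIN(m.cost)=24

Brazil | 22 ; Japan | 6 ; Brazil | 24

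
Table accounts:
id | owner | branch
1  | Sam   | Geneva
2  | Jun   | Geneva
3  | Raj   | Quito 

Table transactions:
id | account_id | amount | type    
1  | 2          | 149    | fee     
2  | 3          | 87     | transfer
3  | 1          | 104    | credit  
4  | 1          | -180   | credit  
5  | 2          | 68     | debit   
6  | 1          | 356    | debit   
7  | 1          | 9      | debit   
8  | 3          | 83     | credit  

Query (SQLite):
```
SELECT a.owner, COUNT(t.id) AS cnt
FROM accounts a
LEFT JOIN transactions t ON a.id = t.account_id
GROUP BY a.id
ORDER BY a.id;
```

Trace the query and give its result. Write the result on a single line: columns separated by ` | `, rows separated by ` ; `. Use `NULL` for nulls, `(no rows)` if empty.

Sam | 4 ; Jun | 2 ; Raj | 2

LEFT JOIN keeps every accounts row; unmatched ones get NULL for transactions columns.
Group by accounts.id and compute COUNT(t.id). COUNT(col) of an all-NULL group is 0.
  1: ids {3, 4, 6, 7} → COUNT(t.id)=4
  2: ids {1, 5} → COUNT(t.id)=2
  3: ids {2, 8} → COUNT(t.id)=2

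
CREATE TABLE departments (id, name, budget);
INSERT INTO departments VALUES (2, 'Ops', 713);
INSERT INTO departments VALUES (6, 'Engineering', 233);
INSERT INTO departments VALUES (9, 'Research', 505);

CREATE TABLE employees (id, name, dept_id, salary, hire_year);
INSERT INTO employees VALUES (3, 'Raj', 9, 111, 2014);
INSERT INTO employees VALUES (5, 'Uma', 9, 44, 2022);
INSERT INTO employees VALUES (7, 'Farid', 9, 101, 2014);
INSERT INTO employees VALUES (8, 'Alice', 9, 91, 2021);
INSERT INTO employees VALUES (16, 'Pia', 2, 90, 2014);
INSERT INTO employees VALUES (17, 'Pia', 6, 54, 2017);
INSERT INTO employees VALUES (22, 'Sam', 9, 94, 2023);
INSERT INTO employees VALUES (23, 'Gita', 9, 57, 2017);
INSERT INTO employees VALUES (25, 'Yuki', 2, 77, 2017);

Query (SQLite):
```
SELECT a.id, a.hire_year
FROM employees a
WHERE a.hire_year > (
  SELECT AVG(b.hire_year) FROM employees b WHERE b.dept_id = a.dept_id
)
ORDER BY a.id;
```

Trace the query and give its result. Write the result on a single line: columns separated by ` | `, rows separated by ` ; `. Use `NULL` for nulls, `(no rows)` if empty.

For each employees row a, compute AVG(hire_year) over rows sharing a.dept_id.
Keep row a if a.hire_year > that per-group AVG.
  dept_id=2: AVG(hire_year) = 2015.5
  dept_id=6: AVG(hire_year) = 2017.0
  dept_id=9: AVG(hire_year) = 2018.5

5 | 2022 ; 8 | 2021 ; 22 | 2023 ; 25 | 2017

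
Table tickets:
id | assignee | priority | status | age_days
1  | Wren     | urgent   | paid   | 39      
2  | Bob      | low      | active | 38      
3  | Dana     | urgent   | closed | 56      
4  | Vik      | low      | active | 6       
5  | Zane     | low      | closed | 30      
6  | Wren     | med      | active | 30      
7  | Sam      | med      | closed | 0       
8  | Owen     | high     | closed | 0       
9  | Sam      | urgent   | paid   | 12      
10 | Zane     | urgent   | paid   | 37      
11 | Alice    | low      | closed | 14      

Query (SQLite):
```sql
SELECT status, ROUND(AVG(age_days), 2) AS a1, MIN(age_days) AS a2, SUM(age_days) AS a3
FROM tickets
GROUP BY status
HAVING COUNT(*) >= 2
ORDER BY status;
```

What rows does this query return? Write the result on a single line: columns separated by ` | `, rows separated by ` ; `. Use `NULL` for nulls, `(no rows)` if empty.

active | 24.67 | 6 | 74 ; closed | 20 | 0 | 100 ; paid | 29.33 | 12 | 88

Group tickets by status.
Per group compute: ROUND(AVG(age_days), 2), MIN(age_days), SUM(age_days).
HAVING: drop groups with fewer than 2 rows.
  active: ids {2, 4, 6} → ROUND(AVG(age_days), 2)=24.67, MIN(age_days)=6, SUM(age_days)=74
  closed: ids {3, 5, 7, 8, 11} → ROUND(AVG(age_days), 2)=20, MIN(age_days)=0, SUM(age_days)=100
  paid: ids {1, 9, 10} → ROUND(AVG(age_days), 2)=29.33, MIN(age_days)=12, SUM(age_days)=88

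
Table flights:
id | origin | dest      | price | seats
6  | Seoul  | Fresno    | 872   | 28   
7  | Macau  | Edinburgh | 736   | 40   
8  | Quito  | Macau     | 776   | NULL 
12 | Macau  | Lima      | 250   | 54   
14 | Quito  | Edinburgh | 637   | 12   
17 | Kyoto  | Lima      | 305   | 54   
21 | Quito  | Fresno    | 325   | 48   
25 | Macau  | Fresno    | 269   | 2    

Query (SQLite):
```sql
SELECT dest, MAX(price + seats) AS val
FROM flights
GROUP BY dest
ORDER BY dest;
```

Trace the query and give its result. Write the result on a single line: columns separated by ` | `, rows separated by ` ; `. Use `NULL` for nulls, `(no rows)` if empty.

Edinburgh | 776 ; Fresno | 900 ; Lima | 359 ; Macau | NULL

For each row compute price + seats.
Group by dest; take MAX of the expression per group.
  Edinburgh: ids {7, 14} → MAX(price + seats)=776
  Fresno: ids {6, 21, 25} → MAX(price + seats)=900
  Lima: ids {12, 17} → MAX(price + seats)=359
  Macau: ids {8} → MAX(price + seats)=NULL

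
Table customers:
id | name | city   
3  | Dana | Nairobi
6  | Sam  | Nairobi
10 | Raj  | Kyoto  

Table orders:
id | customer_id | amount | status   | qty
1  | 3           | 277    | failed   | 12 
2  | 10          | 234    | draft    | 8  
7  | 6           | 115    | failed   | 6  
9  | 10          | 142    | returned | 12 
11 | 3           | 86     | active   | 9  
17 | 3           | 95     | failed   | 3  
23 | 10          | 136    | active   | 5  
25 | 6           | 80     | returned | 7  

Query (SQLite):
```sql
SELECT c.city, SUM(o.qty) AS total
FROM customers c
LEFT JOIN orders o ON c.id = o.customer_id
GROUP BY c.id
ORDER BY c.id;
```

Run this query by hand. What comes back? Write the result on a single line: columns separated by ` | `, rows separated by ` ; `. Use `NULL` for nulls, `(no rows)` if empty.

Nairobi | 24 ; Nairobi | 13 ; Kyoto | 25

LEFT JOIN keeps every customers row; unmatched ones get NULL for orders columns.
Group by customers.id and compute SUM(o.qty). SUM over an all-NULL group is NULL.
  3: ids {1, 11, 17} → SUM(o.qty)=24
  6: ids {7, 25} → SUM(o.qty)=13
  10: ids {2, 9, 23} → SUM(o.qty)=25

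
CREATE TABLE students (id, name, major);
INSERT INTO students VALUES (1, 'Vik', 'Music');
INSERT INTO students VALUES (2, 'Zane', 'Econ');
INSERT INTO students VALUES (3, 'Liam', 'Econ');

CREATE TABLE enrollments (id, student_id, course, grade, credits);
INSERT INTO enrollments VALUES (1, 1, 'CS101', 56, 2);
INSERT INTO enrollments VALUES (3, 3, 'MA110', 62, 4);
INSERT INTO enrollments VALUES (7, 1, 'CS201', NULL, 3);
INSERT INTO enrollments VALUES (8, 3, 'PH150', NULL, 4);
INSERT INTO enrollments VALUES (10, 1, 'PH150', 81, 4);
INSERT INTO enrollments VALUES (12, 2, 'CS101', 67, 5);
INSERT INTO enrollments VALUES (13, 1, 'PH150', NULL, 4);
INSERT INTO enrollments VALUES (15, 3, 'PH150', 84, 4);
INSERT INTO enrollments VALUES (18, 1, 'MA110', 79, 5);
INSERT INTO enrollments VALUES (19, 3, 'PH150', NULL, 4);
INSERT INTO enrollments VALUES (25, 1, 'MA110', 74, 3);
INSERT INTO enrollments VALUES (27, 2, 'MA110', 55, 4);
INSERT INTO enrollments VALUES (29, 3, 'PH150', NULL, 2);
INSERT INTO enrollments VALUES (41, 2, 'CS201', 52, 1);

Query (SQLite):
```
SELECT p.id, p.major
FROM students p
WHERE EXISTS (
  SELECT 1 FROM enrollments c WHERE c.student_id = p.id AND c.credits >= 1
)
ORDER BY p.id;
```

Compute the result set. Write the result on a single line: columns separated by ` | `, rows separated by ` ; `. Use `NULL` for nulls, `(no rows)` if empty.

For each students row, check whether any enrollments with matching student_id has credits >= 1.
Keep rows where that is true.

1 | Music ; 2 | Econ ; 3 | Econ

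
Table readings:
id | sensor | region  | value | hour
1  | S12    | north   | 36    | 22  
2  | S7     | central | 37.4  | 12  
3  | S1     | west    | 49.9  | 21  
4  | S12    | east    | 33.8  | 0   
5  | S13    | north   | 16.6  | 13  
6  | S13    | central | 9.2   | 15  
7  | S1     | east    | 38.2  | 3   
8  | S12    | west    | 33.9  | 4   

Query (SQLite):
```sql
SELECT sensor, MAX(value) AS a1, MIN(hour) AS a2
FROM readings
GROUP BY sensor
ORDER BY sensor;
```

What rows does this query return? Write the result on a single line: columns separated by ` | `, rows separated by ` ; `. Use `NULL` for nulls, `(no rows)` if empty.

S1 | 49.9 | 3 ; S12 | 36 | 0 ; S13 | 16.6 | 13 ; S7 | 37.4 | 12

Group readings by sensor.
Per group compute: MAX(value), MIN(hour).
  S1: ids {3, 7} → MAX(value)=49.9, MIN(hour)=3
  S12: ids {1, 4, 8} → MAX(value)=36, MIN(hour)=0
  S13: ids {5, 6} → MAX(value)=16.6, MIN(hour)=13
  S7: ids {2} → MAX(value)=37.4, MIN(hour)=12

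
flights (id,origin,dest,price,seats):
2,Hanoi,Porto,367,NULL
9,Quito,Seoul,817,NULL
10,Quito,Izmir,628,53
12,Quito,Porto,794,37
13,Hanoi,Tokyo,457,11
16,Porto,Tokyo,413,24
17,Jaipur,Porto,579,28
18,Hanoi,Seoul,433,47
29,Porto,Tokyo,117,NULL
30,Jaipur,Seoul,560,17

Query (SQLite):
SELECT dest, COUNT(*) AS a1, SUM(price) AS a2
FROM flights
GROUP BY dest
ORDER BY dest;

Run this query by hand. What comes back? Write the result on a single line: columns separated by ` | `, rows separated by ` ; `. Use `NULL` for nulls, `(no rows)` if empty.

Izmir | 1 | 628 ; Porto | 3 | 1740 ; Seoul | 3 | 1810 ; Tokyo | 3 | 987

Group flights by dest.
Per group compute: COUNT(*), SUM(price).
  Izmir: ids {10} → COUNT(*)=1, SUM(price)=628
  Porto: ids {2, 12, 17} → COUNT(*)=3, SUM(price)=1740
  Seoul: ids {9, 18, 30} → COUNT(*)=3, SUM(price)=1810
  Tokyo: ids {13, 16, 29} → COUNT(*)=3, SUM(price)=987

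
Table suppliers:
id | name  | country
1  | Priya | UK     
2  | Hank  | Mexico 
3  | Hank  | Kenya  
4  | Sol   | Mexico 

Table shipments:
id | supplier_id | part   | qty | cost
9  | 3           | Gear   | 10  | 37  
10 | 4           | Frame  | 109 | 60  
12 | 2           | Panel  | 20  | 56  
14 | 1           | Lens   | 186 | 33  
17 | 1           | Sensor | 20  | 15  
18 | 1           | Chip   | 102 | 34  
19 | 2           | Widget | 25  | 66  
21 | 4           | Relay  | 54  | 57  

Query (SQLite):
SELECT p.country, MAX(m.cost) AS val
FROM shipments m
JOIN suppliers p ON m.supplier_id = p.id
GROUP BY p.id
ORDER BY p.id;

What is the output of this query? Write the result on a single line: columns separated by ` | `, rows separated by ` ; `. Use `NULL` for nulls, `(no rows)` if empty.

UK | 34 ; Mexico | 66 ; Kenya | 37 ; Mexico | 60

Join each shipments row to its suppliers via supplier_id.
Group joined rows by suppliers.id; compute MAX(m.cost) per group.
  1: ids {14, 17, 18} → MAX(m.cost)=34
  2: ids {12, 19} → MAX(m.cost)=66
  3: ids {9} → MAX(m.cost)=37
  4: ids {10, 21} → MAX(m.cost)=60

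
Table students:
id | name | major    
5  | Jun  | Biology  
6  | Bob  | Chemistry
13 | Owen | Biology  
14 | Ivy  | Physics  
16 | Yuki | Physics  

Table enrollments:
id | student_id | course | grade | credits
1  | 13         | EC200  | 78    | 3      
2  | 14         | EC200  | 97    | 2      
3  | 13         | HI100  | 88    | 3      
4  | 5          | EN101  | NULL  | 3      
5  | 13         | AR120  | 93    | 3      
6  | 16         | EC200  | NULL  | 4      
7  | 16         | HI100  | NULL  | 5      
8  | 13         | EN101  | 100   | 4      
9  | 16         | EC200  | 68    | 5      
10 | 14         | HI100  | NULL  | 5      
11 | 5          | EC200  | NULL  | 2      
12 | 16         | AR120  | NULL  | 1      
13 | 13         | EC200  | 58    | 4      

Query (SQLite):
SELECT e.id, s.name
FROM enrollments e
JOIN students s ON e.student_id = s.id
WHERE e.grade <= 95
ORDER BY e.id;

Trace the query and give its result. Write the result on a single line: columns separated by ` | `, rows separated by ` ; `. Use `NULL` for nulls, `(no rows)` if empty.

1 | Owen ; 3 | Owen ; 5 | Owen ; 9 | Yuki ; 13 | Owen

Each enrollments row matches the students row where student_id = students.id.
Then keep rows with e.grade <= 95.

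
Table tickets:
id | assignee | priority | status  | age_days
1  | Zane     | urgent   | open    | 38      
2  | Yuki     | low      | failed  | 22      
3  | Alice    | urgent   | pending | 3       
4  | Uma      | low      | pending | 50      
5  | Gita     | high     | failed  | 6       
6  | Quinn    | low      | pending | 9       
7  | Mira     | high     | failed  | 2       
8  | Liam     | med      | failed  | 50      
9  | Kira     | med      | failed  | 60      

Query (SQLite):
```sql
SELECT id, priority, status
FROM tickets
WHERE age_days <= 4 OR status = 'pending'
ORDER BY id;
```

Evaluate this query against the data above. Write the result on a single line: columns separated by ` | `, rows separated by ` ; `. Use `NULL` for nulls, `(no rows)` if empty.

3 | urgent | pending ; 4 | low | pending ; 6 | low | pending ; 7 | high | failed

age_days <= 4: ids {3, 7}
status = 'pending': ids {3, 4, 6}
Combine with OR.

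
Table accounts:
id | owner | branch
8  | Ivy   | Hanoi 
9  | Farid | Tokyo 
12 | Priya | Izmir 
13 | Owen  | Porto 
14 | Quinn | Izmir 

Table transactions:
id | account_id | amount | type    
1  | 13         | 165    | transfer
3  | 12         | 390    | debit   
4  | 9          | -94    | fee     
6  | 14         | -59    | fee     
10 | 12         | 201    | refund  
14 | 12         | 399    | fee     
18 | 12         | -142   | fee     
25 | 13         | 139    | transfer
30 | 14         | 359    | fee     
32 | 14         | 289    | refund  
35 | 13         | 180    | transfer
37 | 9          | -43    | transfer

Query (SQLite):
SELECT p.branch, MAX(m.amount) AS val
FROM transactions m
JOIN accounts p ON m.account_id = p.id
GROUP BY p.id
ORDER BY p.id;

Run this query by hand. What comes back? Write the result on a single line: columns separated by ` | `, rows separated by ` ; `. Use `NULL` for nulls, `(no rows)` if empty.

Join each transactions row to its accounts via account_id.
Group joined rows by accounts.id; compute MAX(m.amount) per group.
  9: ids {4, 37} → MAX(m.amount)=-43
  12: ids {3, 10, 14, 18} → MAX(m.amount)=399
  13: ids {1, 25, 35} → MAX(m.amount)=180
  14: ids {6, 30, 32} → MAX(m.amount)=359

Tokyo | -43 ; Izmir | 399 ; Porto | 180 ; Izmir | 359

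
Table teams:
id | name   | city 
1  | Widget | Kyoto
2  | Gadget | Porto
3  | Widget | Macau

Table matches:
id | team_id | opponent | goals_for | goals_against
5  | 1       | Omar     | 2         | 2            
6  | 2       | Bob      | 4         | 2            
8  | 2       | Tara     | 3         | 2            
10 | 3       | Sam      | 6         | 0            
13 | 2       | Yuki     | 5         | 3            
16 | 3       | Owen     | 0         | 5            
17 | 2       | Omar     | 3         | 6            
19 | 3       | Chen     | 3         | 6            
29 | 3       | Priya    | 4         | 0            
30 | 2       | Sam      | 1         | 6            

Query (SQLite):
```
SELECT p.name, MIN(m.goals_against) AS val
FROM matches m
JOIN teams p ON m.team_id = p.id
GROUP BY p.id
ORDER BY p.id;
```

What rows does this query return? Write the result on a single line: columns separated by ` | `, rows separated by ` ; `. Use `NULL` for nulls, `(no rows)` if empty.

Widget | 2 ; Gadget | 2 ; Widget | 0

Join each matches row to its teams via team_id.
Group joined rows by teams.id; compute MIN(m.goals_against) per group.
  1: ids {5} → MIN(m.goals_against)=2
  2: ids {6, 8, 13, 17, 30} → MIN(m.goals_against)=2
  3: ids {10, 16, 19, 29} → MIN(m.goals_against)=0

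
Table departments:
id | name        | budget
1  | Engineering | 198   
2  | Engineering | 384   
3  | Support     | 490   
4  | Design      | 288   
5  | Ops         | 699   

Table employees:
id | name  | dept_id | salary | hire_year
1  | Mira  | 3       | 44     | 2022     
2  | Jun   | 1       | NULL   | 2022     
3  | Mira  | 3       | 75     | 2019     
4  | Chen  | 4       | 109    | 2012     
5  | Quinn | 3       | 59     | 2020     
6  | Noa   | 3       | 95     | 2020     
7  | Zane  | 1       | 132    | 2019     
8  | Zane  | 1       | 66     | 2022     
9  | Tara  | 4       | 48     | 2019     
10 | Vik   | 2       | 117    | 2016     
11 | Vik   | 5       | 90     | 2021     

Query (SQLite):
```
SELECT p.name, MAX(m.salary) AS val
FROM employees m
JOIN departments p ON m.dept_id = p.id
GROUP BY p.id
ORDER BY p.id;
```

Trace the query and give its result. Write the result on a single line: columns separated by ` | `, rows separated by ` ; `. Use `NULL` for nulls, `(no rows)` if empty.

Engineering | 132 ; Engineering | 117 ; Support | 95 ; Design | 109 ; Ops | 90

Join each employees row to its departments via dept_id.
Group joined rows by departments.id; compute MAX(m.salary) per group.
  1: ids {2, 7, 8} → MAX(m.salary)=132
  2: ids {10} → MAX(m.salary)=117
  3: ids {1, 3, 5, 6} → MAX(m.salary)=95
  4: ids {4, 9} → MAX(m.salary)=109
  5: ids {11} → MAX(m.salary)=90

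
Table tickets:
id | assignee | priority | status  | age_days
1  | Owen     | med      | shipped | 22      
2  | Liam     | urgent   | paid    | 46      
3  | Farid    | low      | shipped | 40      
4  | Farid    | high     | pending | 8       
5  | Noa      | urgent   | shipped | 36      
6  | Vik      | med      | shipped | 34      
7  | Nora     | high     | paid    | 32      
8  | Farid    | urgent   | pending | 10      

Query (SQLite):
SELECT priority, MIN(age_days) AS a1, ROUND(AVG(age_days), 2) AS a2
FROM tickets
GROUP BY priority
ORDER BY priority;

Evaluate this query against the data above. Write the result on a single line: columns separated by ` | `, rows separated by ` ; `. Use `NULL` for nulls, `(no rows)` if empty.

Group tickets by priority.
Per group compute: MIN(age_days), ROUND(AVG(age_days), 2).
  high: ids {4, 7} → MIN(age_days)=8, ROUND(AVG(age_days), 2)=20
  low: ids {3} → MIN(age_days)=40, ROUND(AVG(age_days), 2)=40
  med: ids {1, 6} → MIN(age_days)=22, ROUND(AVG(age_days), 2)=28
  urgent: ids {2, 5, 8} → MIN(age_days)=10, ROUND(AVG(age_days), 2)=30.67

high | 8 | 20 ; low | 40 | 40 ; med | 22 | 28 ; urgent | 10 | 30.67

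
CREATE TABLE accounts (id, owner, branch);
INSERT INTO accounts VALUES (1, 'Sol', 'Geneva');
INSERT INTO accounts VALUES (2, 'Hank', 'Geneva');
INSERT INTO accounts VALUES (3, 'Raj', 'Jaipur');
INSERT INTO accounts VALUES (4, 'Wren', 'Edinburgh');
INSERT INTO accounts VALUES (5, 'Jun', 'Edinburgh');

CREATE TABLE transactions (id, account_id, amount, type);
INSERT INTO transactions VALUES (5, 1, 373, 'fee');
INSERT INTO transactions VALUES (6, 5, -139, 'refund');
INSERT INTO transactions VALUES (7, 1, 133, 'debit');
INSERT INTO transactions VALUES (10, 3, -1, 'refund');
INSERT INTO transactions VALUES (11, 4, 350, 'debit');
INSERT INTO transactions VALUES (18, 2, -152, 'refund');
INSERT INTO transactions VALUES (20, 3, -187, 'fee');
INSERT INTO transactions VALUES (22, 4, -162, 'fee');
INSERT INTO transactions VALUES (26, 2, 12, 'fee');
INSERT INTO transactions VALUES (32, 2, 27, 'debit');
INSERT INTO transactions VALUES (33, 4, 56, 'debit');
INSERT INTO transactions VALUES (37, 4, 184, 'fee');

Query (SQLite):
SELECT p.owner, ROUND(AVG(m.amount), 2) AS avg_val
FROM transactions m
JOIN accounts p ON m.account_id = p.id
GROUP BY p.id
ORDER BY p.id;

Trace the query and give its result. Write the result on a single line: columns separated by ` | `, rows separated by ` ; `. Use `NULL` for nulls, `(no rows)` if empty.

Sol | 253 ; Hank | -37.67 ; Raj | -94 ; Wren | 107 ; Jun | -139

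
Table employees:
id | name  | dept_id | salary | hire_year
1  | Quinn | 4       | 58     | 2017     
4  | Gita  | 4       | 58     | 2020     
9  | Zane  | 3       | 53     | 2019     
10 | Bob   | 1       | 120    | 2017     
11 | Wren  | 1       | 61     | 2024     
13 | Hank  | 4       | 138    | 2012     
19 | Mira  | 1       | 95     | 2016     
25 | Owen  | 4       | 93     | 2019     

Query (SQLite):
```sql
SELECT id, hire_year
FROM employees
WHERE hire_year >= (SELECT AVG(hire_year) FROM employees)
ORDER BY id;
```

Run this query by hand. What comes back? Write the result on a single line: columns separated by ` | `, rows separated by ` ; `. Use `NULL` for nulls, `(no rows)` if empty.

4 | 2020 ; 9 | 2019 ; 11 | 2024 ; 25 | 2019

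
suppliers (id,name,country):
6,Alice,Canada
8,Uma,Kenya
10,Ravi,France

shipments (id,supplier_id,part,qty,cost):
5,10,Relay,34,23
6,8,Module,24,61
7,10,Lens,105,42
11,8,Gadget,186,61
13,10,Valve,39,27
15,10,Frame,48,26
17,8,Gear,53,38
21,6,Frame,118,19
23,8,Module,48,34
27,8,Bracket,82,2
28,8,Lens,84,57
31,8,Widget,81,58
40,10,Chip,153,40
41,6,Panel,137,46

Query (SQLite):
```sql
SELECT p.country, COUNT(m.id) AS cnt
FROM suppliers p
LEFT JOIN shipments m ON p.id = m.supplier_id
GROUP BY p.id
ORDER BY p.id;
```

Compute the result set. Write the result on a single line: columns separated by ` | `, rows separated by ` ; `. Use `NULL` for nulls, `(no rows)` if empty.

LEFT JOIN keeps every suppliers row; unmatched ones get NULL for shipments columns.
Group by suppliers.id and compute COUNT(m.id). COUNT(col) of an all-NULL group is 0.
  6: ids {21, 41} → COUNT(m.id)=2
  8: ids {6, 11, 17, 23, 27, 28, 31} → COUNT(m.id)=7
  10: ids {5, 7, 13, 15, 40} → COUNT(m.id)=5

Canada | 2 ; Kenya | 7 ; France | 5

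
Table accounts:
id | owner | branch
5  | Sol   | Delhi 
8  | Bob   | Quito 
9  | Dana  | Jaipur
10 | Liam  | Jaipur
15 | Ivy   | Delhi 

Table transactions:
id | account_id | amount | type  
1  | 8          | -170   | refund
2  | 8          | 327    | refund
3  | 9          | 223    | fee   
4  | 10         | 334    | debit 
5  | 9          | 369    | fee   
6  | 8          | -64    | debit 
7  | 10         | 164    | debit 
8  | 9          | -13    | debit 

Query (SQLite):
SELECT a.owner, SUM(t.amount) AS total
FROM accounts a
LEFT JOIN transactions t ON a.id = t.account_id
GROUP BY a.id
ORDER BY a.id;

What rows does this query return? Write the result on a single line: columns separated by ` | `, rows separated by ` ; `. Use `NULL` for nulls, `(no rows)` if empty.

Sol | NULL ; Bob | 93 ; Dana | 579 ; Liam | 498 ; Ivy | NULL

LEFT JOIN keeps every accounts row; unmatched ones get NULL for transactions columns.
Group by accounts.id and compute SUM(t.amount). SUM over an all-NULL group is NULL.
  5: ids {—} → SUM(t.amount)=NULL
  8: ids {1, 2, 6} → SUM(t.amount)=93
  9: ids {3, 5, 8} → SUM(t.amount)=579
  10: ids {4, 7} → SUM(t.amount)=498
  15: ids {—} → SUM(t.amount)=NULL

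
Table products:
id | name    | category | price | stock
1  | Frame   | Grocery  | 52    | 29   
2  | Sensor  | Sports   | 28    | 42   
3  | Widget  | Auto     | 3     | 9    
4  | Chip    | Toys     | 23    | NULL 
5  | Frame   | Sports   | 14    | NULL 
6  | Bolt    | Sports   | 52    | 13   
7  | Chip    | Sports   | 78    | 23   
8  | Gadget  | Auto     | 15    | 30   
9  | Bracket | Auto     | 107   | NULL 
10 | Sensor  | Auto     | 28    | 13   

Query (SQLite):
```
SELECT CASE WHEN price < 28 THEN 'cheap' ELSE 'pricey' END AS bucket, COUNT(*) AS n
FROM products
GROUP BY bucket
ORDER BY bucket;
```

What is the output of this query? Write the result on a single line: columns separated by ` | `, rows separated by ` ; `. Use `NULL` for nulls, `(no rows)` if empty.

Bucket rows by price < 28 → 'cheap' else 'pricey'; count each bucket.

cheap | 4 ; pricey | 6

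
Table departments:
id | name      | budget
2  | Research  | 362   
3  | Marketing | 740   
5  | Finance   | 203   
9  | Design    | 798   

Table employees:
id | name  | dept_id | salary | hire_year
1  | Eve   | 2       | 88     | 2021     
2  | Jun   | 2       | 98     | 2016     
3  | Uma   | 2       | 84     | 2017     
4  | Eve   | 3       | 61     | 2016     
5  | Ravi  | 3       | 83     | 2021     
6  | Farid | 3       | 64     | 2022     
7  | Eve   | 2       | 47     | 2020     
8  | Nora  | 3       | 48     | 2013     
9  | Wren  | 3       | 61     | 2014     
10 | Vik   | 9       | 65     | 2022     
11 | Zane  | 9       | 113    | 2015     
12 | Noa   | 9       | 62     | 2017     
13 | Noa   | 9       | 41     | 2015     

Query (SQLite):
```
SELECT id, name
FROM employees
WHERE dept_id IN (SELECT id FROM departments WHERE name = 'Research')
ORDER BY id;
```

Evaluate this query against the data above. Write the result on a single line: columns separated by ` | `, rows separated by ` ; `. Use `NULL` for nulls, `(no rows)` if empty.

Inner query: departments.id where name = 'Research'.
Outer: keep employees rows whose dept_id is in that set.
Inner query → {2}

1 | Eve ; 2 | Jun ; 3 | Uma ; 7 | Eve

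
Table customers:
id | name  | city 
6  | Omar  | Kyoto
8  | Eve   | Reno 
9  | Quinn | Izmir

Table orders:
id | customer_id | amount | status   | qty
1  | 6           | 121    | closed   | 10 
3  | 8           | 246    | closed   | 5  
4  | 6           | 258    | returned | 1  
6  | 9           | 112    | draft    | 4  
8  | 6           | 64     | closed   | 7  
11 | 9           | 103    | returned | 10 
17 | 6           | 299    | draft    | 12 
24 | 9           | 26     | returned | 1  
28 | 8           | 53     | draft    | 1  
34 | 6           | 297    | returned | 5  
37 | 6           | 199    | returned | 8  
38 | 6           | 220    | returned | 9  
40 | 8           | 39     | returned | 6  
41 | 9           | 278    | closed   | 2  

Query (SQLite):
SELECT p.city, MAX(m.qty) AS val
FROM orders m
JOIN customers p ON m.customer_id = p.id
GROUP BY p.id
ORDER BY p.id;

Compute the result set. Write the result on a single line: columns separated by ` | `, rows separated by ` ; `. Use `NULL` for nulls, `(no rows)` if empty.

Join each orders row to its customers via customer_id.
Group joined rows by customers.id; compute MAX(m.qty) per group.
  6: ids {1, 4, 8, 17, 34, 37, 38} → MAX(m.qty)=12
  8: ids {3, 28, 40} → MAX(m.qty)=6
  9: ids {6, 11, 24, 41} → MAX(m.qty)=10

Kyoto | 12 ; Reno | 6 ; Izmir | 10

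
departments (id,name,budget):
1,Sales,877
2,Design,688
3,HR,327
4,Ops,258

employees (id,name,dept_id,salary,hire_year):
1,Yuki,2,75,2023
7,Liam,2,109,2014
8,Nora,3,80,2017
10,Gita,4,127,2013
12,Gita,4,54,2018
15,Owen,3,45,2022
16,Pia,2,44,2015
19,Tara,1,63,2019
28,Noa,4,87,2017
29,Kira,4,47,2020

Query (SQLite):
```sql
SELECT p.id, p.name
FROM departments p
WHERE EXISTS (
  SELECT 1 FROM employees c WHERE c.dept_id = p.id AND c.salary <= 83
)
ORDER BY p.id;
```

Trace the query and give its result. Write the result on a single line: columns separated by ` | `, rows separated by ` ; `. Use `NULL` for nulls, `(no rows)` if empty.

For each departments row, check whether any employees with matching dept_id has salary <= 83.
Keep rows where that is true.

1 | Sales ; 2 | Design ; 3 | HR ; 4 | Ops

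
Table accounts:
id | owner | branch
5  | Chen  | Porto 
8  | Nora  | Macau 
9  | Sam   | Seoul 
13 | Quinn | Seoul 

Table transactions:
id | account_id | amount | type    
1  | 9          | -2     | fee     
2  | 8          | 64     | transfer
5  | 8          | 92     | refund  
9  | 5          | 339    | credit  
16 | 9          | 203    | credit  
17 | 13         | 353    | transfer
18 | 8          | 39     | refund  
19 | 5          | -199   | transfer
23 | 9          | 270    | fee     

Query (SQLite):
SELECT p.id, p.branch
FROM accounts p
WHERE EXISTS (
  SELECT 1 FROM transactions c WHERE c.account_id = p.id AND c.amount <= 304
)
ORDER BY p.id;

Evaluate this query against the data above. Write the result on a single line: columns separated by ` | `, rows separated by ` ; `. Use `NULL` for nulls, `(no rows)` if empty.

5 | Porto ; 8 | Macau ; 9 | Seoul

For each accounts row, check whether any transactions with matching account_id has amount <= 304.
Keep rows where that is true.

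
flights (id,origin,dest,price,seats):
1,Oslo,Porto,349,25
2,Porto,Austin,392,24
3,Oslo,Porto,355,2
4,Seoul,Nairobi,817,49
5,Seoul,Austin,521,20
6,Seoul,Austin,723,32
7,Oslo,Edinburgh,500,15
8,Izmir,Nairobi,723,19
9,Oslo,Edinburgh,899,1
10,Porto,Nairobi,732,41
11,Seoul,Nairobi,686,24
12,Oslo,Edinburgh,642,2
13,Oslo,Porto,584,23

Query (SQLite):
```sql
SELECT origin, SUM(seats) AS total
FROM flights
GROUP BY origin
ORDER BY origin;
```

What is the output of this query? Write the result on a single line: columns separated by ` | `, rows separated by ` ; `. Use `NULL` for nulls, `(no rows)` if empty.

Partition flights by origin; compute SUM(seats) within each group.
  Izmir: ids {8} → SUM(seats)=19
  Oslo: ids {1, 3, 7, 9, 12, 13} → SUM(seats)=68
  Porto: ids {2, 10} → SUM(seats)=65
  Seoul: ids {4, 5, 6, 11} → SUM(seats)=125

Izmir | 19 ; Oslo | 68 ; Porto | 65 ; Seoul | 125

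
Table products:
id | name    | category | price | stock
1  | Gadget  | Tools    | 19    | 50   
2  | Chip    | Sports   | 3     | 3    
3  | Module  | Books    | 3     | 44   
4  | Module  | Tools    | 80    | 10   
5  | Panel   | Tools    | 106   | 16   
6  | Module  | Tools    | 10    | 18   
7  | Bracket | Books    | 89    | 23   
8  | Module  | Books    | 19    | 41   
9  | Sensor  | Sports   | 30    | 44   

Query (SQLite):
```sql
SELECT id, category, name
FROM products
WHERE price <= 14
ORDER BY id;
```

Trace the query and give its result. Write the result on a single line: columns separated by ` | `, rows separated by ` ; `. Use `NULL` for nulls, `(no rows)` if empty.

2 | Sports | Chip ; 3 | Books | Module ; 6 | Tools | Module

price <= 14: ids {2, 3, 6}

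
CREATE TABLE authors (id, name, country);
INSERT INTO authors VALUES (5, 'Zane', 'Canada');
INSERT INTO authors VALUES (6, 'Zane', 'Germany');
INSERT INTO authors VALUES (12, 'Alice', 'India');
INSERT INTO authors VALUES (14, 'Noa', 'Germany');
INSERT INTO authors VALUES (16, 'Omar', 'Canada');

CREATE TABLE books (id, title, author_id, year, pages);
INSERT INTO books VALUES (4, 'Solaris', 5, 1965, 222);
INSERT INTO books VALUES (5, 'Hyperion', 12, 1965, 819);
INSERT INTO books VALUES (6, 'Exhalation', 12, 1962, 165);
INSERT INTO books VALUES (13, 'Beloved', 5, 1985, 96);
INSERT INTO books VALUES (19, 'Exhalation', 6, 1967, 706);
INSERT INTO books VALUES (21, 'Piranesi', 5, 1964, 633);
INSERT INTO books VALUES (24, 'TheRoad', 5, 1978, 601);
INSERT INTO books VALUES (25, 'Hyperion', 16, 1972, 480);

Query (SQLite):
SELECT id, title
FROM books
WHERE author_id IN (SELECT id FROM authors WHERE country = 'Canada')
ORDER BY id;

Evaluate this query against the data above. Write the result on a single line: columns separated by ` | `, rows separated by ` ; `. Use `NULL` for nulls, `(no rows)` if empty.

4 | Solaris ; 13 | Beloved ; 21 | Piranesi ; 24 | TheRoad ; 25 | Hyperion

Inner query: authors.id where country = 'Canada'.
Outer: keep books rows whose author_id is in that set.
Inner query → {5, 16}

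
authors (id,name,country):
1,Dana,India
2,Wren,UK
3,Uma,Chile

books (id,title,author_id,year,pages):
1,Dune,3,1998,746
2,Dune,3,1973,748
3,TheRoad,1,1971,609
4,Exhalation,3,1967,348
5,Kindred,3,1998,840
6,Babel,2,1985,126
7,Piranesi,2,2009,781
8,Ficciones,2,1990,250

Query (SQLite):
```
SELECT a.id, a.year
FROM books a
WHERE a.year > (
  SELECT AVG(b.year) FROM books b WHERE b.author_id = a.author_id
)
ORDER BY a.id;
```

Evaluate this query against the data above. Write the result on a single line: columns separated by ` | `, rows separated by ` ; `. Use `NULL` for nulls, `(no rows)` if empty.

1 | 1998 ; 5 | 1998 ; 7 | 2009

For each books row a, compute AVG(year) over rows sharing a.author_id.
Keep row a if a.year > that per-group AVG.
  author_id=1: AVG(year) = 1971.0
  author_id=2: AVG(year) = 1994.666667
  author_id=3: AVG(year) = 1984.0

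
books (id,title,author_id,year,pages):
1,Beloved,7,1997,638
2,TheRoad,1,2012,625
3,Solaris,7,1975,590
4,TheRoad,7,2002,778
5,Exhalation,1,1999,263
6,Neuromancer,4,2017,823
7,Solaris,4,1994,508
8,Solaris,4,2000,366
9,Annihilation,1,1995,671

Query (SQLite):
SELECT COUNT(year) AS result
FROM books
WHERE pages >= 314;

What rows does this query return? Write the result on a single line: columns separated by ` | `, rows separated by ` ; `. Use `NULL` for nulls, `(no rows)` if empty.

8

Rows where pages >= 314 → year values: [1997, 2012, 1975, 2002, 2017, 1994, 2000, 1995].
COUNT(year) counts non-NULL values → 8.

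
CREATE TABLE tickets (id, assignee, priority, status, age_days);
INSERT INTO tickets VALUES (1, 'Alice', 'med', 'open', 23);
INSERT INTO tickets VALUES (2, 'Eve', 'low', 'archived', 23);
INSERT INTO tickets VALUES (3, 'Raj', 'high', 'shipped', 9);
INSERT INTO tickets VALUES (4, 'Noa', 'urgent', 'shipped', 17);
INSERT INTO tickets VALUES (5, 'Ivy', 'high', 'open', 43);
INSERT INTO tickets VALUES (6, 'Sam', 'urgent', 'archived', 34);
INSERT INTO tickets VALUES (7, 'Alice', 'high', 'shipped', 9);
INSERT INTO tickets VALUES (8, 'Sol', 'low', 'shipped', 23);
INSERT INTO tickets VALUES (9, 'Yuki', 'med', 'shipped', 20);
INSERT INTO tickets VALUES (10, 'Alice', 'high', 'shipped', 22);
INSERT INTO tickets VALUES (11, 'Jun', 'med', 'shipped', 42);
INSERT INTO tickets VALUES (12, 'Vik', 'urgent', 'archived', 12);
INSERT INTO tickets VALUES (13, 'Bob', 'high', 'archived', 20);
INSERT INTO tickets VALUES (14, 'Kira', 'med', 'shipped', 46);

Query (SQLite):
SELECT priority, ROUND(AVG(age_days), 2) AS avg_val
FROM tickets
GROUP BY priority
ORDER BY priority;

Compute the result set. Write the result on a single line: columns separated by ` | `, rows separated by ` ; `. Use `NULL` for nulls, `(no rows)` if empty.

Partition tickets by priority; compute ROUND(AVG(age_days), 2) within each group.
  high: ids {3, 5, 7, 10, 13} → ROUND(AVG(age_days), 2)=20.6
  low: ids {2, 8} → ROUND(AVG(age_days), 2)=23
  med: ids {1, 9, 11, 14} → ROUND(AVG(age_days), 2)=32.75
  urgent: ids {4, 6, 12} → ROUND(AVG(age_days), 2)=21

high | 20.6 ; low | 23 ; med | 32.75 ; urgent | 21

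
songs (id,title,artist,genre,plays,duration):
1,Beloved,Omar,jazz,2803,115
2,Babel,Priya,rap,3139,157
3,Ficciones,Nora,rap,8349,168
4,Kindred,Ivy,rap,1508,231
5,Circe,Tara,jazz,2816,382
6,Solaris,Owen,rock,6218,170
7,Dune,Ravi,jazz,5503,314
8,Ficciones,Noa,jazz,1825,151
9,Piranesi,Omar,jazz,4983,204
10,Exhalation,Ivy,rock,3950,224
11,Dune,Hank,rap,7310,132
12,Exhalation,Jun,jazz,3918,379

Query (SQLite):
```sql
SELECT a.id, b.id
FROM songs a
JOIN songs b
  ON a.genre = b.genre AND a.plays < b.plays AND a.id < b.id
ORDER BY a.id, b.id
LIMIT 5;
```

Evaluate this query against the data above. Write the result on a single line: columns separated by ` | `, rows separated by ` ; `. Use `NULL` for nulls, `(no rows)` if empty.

Pairs (a,b) with same genre, a.plays < b.plays, a.id < b.id.
genre groups: jazz:{1,5,7,8,9,12} rap:{2,3,4,11} rock:{6,10}
Ordered by (a.id, b.id); first 5.

1 | 5 ; 1 | 7 ; 1 | 9 ; 1 | 12 ; 2 | 3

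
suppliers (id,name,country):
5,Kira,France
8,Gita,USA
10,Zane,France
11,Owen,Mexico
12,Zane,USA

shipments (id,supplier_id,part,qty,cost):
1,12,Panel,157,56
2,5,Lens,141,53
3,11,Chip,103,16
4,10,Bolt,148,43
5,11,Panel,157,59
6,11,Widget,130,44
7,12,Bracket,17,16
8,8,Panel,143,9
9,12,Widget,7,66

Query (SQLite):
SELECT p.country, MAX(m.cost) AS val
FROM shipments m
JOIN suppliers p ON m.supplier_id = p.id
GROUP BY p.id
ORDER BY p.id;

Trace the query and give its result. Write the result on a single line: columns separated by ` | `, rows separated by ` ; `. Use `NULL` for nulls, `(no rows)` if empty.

France | 53 ; USA | 9 ; France | 43 ; Mexico | 59 ; USA | 66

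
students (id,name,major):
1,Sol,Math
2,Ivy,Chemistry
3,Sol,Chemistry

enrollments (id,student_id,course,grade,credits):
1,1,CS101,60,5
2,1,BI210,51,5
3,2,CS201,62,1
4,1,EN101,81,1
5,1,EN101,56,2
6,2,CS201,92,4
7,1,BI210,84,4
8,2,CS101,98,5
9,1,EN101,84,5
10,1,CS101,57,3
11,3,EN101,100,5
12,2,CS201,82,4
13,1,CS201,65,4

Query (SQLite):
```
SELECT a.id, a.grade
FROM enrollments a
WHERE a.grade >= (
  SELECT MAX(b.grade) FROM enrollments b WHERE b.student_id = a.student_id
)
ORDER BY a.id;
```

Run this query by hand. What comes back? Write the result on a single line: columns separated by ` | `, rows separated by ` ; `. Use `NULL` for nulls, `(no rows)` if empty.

7 | 84 ; 8 | 98 ; 9 | 84 ; 11 | 100

For each enrollments row a, compute MAX(grade) over rows sharing a.student_id.
Keep row a if a.grade >= that per-group MAX.
  student_id=1: MAX(grade) = 84
  student_id=2: MAX(grade) = 98
  student_id=3: MAX(grade) = 100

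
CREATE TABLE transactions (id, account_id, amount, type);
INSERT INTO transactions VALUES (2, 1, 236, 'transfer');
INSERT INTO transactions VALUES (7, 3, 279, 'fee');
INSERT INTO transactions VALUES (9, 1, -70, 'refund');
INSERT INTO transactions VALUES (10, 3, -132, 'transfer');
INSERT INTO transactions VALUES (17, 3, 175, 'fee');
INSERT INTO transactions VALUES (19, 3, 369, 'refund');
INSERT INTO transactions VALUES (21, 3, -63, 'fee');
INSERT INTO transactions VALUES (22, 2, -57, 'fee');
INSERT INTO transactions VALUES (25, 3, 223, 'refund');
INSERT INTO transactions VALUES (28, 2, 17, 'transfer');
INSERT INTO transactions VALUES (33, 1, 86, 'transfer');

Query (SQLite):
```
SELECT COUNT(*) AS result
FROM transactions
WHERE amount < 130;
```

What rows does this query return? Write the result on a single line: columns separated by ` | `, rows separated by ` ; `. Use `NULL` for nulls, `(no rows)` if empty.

6

Rows where amount < 130 → amount values: [-70, -132, -63, -57, 17, 86].
COUNT(*) counts rows → 6.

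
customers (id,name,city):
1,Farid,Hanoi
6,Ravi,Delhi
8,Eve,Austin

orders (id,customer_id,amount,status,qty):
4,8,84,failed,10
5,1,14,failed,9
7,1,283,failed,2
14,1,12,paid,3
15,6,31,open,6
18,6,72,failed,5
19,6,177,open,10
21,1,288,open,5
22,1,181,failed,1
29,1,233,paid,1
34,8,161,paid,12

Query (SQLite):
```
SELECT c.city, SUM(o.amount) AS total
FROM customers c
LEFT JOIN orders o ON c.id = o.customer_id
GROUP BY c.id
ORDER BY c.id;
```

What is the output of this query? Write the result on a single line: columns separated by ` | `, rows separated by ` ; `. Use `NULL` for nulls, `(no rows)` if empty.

Hanoi | 1011 ; Delhi | 280 ; Austin | 245

LEFT JOIN keeps every customers row; unmatched ones get NULL for orders columns.
Group by customers.id and compute SUM(o.amount). SUM over an all-NULL group is NULL.
  1: ids {5, 7, 14, 21, 22, 29} → SUM(o.amount)=1011
  6: ids {15, 18, 19} → SUM(o.amount)=280
  8: ids {4, 34} → SUM(o.amount)=245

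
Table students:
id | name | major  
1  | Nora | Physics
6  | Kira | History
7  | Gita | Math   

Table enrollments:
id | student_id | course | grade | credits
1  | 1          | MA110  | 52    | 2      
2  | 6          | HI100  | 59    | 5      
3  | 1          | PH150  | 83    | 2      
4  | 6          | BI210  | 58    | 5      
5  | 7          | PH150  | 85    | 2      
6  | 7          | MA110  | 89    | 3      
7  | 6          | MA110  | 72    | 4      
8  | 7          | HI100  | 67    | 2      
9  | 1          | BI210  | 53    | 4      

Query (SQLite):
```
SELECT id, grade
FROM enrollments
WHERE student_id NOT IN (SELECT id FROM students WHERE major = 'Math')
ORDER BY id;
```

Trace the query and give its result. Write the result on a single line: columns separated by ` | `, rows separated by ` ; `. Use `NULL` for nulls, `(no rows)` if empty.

Inner query: students.id where major = 'Math'.
Outer: keep enrollments rows whose student_id is not in that set.
Inner query → {7}

1 | 52 ; 2 | 59 ; 3 | 83 ; 4 | 58 ; 7 | 72 ; 9 | 53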